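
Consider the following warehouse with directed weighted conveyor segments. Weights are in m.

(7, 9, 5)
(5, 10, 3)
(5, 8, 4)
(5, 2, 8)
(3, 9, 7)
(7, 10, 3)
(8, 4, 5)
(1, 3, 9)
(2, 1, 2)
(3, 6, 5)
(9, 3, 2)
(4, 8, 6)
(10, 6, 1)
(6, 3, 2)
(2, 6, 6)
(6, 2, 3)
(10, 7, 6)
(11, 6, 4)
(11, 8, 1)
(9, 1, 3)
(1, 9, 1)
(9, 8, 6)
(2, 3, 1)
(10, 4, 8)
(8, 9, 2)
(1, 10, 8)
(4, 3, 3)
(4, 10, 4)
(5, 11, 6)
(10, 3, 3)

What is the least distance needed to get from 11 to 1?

6 m

Running Dijkstra from 11:
11: 0
8: 1  (via 11)
9: 3  (via 8)
6: 4  (via 11)
3: 5  (via 9)
1: 6  (via 9)
Shortest route: 11 → 8 → 9 → 1 = 6 m.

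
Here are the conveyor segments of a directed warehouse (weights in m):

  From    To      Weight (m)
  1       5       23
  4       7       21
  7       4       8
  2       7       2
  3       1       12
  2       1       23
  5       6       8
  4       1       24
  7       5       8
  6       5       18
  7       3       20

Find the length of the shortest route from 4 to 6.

Settle nodes by increasing distance from 4:
4: 0
7: 21  (via 4)
1: 24  (via 4)
5: 29  (via 7)
6: 37  (via 5)
Shortest route: 4 → 7 → 5 → 6 = 37 m.

37 m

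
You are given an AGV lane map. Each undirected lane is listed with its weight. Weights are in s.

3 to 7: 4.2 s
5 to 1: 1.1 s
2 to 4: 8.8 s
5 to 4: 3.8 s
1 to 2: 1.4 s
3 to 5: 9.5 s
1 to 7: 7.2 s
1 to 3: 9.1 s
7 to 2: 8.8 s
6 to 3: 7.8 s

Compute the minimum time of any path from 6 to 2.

18.3 s

Enumerating some paths:
6 - 3 - 1 - 2: 7.8+9.1+1.4 = 18.3
6 - 3 - 5 - 1 - 2: 7.8+9.5+1.1+1.4 = 19.8
Cheapest is 6 - 3 - 1 - 2 at 18.3 s.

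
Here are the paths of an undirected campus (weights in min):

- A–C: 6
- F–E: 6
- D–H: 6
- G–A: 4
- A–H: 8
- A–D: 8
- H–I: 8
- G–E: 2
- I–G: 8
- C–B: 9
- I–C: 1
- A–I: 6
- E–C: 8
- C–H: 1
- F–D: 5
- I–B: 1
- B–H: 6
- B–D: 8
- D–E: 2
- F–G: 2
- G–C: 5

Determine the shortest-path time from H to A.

Settle nodes by increasing distance from H:
H: 0
C: 1  (via H)
I: 2  (via C)
B: 3  (via I)
D: 6  (via H)
G: 6  (via C)
A: 7  (via C)
Shortest route: H → C → A = 7 min.

7 min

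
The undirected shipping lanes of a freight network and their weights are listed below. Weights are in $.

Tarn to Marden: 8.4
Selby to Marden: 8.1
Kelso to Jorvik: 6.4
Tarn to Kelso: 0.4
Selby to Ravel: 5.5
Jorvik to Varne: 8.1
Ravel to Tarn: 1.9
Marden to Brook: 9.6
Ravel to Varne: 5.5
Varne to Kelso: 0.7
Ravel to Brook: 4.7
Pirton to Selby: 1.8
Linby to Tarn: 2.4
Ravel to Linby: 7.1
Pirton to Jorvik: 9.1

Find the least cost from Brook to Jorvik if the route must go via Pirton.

Shortest Brook→Pirton: Brook–Ravel–Selby–Pirton = 12
Shortest Pirton→Jorvik: Pirton–Jorvik = 9.1
Total via Pirton: 12 + 9.1 = $21.1.

$21.1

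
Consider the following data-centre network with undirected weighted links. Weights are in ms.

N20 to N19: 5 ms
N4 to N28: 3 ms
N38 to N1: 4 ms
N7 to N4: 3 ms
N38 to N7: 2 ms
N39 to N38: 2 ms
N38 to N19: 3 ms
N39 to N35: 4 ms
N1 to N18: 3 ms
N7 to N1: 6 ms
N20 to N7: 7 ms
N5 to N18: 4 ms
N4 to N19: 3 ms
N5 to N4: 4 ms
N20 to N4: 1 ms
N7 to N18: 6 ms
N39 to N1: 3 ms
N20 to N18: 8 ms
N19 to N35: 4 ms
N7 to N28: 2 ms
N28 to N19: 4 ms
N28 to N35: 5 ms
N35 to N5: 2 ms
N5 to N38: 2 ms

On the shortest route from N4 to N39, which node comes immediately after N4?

Compare a few routes:
N4 → N28 → N7 → N38 → N39: 3+2+2+2 = 9
N4 → N7 → N38 → N39: 3+2+2 = 7
N4 → N5 → N38 → N39: 4+2+2 = 8
N4 → N19 → N38 → N39: 3+3+2 = 8
Cheapest is N4 → N7 → N38 → N39 at 7 ms.
So from N4 the first move is to N7.

N7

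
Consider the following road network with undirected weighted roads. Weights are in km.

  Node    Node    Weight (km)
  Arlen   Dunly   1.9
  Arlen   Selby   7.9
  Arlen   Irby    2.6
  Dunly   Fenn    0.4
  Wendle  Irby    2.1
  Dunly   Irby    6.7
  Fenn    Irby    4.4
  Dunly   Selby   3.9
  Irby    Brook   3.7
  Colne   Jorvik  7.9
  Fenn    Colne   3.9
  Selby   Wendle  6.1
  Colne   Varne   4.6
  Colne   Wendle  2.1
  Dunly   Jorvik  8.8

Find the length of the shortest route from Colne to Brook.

Compare a few routes:
Colne - Wendle - Irby - Brook: 2.1+2.1+3.7 = 7.9
Colne - Fenn - Dunly - Irby - Brook: 3.9+0.4+6.7+3.7 = 14.7
Colne - Fenn - Irby - Brook: 3.9+4.4+3.7 = 12
Colne - Fenn - Dunly - Arlen - Irby - Brook: 3.9+0.4+1.9+2.6+3.7 = 12.5
Cheapest is Colne - Wendle - Irby - Brook at 7.9 km.

7.9 km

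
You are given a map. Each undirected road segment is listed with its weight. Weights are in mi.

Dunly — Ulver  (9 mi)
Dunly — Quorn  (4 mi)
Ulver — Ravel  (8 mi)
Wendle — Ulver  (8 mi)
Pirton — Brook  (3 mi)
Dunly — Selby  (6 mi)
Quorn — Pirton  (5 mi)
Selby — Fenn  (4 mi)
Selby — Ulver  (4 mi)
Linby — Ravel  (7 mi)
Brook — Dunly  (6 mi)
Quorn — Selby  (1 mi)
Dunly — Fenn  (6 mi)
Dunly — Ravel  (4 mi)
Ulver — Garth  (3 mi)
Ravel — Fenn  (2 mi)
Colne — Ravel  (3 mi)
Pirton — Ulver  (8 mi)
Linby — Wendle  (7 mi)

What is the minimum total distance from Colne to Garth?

Shortest distances from Colne:
Colne: 0
Ravel: 3  (via Colne)
Fenn: 5  (via Ravel)
Dunly: 7  (via Ravel)
Selby: 9  (via Fenn)
Quorn: 10  (via Selby)
Linby: 10  (via Ravel)
Ulver: 11  (via Ravel)
Brook: 13  (via Dunly)
Garth: 14  (via Ulver)
Shortest route: Colne → Ravel → Ulver → Garth = 14 mi.

14 mi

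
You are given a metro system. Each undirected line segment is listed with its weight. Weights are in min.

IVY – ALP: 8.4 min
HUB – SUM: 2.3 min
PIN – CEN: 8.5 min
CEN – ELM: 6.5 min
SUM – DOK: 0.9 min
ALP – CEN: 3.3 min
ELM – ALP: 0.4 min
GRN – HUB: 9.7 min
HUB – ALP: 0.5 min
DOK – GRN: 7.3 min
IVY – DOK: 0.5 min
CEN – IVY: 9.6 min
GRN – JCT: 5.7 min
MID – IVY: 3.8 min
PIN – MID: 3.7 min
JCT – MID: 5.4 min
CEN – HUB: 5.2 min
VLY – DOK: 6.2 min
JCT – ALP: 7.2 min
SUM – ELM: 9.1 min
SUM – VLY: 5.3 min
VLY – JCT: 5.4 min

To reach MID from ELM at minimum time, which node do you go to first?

ALP

Enumerating some paths:
ELM - ALP - HUB - SUM - DOK - IVY - MID: 0.4+0.5+2.3+0.9+0.5+3.8 = 8.4
ELM - SUM - DOK - IVY - MID: 9.1+0.9+0.5+3.8 = 14.3
ELM - ALP - IVY - MID: 0.4+8.4+3.8 = 12.6
ELM - ALP - JCT - MID: 0.4+7.2+5.4 = 13
Cheapest is ELM - ALP - HUB - SUM - DOK - IVY - MID at 8.4 min.
So from ELM the first move is to ALP.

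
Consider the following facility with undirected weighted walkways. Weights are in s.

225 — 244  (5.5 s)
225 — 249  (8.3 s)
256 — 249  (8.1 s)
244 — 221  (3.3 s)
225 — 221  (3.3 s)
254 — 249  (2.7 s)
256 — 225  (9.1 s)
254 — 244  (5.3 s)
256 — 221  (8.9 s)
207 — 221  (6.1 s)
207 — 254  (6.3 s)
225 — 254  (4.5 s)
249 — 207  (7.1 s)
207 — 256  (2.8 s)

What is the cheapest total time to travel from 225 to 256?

9.1 s

Enumerating some paths:
225 - 256: 9.1 = 9.1
225 - 221 - 207 - 256: 3.3+6.1+2.8 = 12.2
The minimum is 9.1 s via 225 - 256.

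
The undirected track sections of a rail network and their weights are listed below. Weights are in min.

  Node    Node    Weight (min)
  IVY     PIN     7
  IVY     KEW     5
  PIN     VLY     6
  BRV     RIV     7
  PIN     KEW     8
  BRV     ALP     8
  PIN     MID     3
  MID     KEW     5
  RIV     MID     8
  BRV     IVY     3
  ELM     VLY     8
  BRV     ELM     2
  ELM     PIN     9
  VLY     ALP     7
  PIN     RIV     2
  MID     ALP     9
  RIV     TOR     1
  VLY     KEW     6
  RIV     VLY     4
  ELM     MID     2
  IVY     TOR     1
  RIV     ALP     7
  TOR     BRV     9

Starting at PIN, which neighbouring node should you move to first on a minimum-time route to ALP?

Candidate routes:
PIN–MID–ALP: 3+9 = 12
PIN–RIV–ALP: 2+7 = 9
PIN–RIV–VLY–ALP: 2+4+7 = 13
PIN–VLY–ALP: 6+7 = 13
Cheapest is PIN–RIV–ALP at 9 min.
So from PIN the first move is to RIV.

RIV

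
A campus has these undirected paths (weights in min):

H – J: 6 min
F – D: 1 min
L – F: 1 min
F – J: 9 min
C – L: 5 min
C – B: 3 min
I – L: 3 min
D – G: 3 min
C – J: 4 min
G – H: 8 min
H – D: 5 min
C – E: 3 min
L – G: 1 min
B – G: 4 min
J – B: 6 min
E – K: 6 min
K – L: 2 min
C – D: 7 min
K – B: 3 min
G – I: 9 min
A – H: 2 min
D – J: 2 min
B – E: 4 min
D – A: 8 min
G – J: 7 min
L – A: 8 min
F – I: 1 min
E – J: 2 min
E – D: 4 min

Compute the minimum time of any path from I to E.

Candidate routes:
I - L - F - D - E: 3+1+1+4 = 9
I - F - D - E: 1+1+4 = 6
Cheapest is I - F - D - E at 6 min.

6 min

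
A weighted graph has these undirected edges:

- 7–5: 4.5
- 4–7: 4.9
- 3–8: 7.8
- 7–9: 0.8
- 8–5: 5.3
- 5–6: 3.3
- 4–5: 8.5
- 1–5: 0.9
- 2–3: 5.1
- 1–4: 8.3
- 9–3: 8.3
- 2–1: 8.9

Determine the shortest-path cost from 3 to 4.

14

Running Dijkstra from 3:
3: 0
2: 5.1  (via 3)
8: 7.8  (via 3)
9: 8.3  (via 3)
7: 9.1  (via 9)
5: 13.1  (via 8)
1: 14  (via 2)
4: 14  (via 7)
Shortest route: 3–9–7–4 = 14.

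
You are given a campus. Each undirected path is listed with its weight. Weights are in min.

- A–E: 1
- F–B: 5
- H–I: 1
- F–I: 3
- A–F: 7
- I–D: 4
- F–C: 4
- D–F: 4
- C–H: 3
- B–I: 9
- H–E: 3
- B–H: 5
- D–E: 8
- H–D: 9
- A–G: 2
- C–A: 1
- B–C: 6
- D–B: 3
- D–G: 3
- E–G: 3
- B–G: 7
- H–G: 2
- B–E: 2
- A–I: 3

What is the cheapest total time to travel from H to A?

4 min

Enumerating some paths:
H - G - E - A: 2+3+1 = 6
H - I - A: 1+3 = 4
H - B - E - A: 5+2+1 = 8
Cheapest is H - I - A at 4 min.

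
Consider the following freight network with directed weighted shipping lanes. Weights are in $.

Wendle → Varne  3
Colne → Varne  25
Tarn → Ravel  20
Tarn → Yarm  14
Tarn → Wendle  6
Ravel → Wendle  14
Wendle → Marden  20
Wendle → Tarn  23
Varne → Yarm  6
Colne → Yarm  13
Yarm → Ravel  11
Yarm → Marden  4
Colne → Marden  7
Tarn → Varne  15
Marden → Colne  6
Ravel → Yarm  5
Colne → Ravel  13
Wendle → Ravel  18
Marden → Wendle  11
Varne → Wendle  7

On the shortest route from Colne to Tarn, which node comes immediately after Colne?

Marden

Enumerating some paths:
Colne - Marden - Wendle - Tarn: 7+11+23 = 41
Colne - Yarm - Marden - Wendle - Tarn: 13+4+11+23 = 51
Colne - Ravel - Wendle - Tarn: 13+14+23 = 50
Cheapest is Colne - Marden - Wendle - Tarn at $41.
So from Colne the first move is to Marden.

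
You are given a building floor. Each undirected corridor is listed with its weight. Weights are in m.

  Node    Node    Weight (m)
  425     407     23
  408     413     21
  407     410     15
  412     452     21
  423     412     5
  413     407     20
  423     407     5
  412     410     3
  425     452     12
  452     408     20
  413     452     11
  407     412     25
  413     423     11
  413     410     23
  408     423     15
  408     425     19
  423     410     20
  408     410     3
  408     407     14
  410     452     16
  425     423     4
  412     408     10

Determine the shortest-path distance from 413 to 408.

Compare a few routes:
413 → 423 → 412 → 410 → 408: 11+5+3+3 = 22
413 → 410 → 408: 23+3 = 26
413 → 408: 21 = 21
The minimum is 21 m via 413 → 408.

21 m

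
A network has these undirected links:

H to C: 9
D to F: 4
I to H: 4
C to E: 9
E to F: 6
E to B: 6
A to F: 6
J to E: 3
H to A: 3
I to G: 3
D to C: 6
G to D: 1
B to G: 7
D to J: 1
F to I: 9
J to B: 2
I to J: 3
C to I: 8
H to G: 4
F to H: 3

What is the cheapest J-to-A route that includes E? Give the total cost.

15

Best J to E: J–E costing 3
Shortest E→A: E–F–A = 12
Total via E: 3 + 12 = 15.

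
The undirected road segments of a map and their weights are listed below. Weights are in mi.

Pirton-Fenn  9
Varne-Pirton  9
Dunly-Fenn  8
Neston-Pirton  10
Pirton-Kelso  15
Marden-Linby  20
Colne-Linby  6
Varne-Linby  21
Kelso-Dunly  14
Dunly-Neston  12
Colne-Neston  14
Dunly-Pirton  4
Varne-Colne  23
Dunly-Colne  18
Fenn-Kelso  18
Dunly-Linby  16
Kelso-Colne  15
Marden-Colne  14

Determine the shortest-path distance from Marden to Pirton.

Settle nodes by increasing distance from Marden:
Marden: 0
Colne: 14  (via Marden)
Linby: 20  (via Marden)
Neston: 28  (via Colne)
Kelso: 29  (via Colne)
Dunly: 32  (via Colne)
Pirton: 36  (via Dunly)
Shortest route: Marden–Colne–Dunly–Pirton = 36 mi.

36 mi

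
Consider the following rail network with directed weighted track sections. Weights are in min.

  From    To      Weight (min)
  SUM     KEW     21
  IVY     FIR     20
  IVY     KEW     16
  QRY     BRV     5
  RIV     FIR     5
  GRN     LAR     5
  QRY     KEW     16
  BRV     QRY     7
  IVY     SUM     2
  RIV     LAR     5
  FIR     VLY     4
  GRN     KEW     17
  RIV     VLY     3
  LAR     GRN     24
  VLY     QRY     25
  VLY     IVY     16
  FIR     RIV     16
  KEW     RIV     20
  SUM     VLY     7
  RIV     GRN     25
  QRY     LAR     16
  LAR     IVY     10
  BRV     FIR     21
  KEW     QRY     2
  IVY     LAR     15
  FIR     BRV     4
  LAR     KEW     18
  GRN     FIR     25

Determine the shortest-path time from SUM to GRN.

62 min

Compare a few routes:
SUM - KEW - RIV - GRN: 21+20+25 = 66
SUM - VLY - IVY - LAR - GRN: 7+16+15+24 = 62
SUM - KEW - QRY - LAR - GRN: 21+2+16+24 = 63
Cheapest is SUM - VLY - IVY - LAR - GRN at 62 min.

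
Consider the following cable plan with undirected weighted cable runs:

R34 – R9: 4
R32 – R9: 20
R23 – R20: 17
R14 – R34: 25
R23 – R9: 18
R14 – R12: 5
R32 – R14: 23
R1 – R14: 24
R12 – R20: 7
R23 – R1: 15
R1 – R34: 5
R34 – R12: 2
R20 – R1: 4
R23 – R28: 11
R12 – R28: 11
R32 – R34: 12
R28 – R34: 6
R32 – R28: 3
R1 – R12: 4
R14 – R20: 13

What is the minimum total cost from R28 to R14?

Shortest distances from R28:
R28: 0
R32: 3  (via R28)
R34: 6  (via R28)
R12: 8  (via R34)
R9: 10  (via R34)
R1: 11  (via R34)
R23: 11  (via R28)
R14: 13  (via R12)
Shortest route: R28 → R34 → R12 → R14 = 13.

13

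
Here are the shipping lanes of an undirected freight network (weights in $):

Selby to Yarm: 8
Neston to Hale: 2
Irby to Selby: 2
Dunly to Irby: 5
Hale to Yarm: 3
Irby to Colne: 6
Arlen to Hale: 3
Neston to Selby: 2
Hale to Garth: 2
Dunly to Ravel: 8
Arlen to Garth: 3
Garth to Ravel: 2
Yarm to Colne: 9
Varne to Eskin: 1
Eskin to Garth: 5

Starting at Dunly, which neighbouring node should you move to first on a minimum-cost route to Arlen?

Ravel

Enumerating some paths:
Dunly - Ravel - Garth - Hale - Arlen: 8+2+2+3 = 15
Dunly - Ravel - Garth - Arlen: 8+2+3 = 13
Dunly - Irby - Selby - Neston - Hale - Arlen: 5+2+2+2+3 = 14
The minimum is $13 via Dunly - Ravel - Garth - Arlen.
So from Dunly the first move is to Ravel.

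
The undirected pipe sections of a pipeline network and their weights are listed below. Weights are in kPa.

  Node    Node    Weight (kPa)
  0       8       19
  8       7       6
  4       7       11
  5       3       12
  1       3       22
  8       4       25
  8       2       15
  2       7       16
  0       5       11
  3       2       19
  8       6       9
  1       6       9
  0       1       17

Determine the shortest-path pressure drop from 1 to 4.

Running Dijkstra from 1:
1: 0
6: 9  (via 1)
0: 17  (via 1)
8: 18  (via 6)
3: 22  (via 1)
7: 24  (via 8)
5: 28  (via 0)
2: 33  (via 8)
4: 35  (via 7)
Shortest route: 1–6–8–7–4 = 35 kPa.

35 kPa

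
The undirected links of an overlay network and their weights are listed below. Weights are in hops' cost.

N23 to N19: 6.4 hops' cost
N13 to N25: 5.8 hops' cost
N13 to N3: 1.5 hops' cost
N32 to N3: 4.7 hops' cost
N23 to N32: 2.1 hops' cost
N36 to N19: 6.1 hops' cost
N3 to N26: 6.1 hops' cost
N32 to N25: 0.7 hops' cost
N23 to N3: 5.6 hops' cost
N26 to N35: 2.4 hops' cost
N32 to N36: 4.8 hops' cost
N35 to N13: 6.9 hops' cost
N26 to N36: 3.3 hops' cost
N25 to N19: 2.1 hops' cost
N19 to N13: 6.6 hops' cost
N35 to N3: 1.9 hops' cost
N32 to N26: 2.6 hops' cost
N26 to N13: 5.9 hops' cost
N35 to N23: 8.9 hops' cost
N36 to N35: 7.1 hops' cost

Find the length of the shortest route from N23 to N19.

Candidate routes:
N23 - N19: 6.4 = 6.4
N23 - N32 - N25 - N19: 2.1+0.7+2.1 = 4.9
Cheapest is N23 - N32 - N25 - N19 at 4.9 hops' cost.

4.9 hops' cost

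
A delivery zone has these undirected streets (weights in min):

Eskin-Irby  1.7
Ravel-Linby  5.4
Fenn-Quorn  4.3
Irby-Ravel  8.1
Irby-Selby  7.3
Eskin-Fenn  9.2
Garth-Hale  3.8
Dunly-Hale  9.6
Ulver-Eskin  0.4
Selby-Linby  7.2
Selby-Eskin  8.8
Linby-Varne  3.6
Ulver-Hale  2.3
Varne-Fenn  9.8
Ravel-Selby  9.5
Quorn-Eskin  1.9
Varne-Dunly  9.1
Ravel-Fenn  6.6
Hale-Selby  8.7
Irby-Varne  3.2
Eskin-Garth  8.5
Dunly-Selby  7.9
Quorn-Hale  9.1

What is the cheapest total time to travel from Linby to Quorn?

10.4 min

Compare a few routes:
Linby - Ravel - Irby - Eskin - Quorn: 5.4+8.1+1.7+1.9 = 17.1
Linby - Varne - Irby - Eskin - Quorn: 3.6+3.2+1.7+1.9 = 10.4
Linby - Varne - Fenn - Quorn: 3.6+9.8+4.3 = 17.7
Linby - Ravel - Fenn - Quorn: 5.4+6.6+4.3 = 16.3
Cheapest is Linby - Varne - Irby - Eskin - Quorn at 10.4 min.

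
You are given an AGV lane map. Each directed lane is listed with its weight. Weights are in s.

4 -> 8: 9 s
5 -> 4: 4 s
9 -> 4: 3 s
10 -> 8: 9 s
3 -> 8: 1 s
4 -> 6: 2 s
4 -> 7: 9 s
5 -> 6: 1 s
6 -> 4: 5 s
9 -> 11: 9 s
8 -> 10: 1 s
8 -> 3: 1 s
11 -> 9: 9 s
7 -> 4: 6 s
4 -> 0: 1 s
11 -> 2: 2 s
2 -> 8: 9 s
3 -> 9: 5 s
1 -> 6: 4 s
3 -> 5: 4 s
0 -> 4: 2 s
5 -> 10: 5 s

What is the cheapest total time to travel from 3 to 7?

17 s

Enumerating some paths:
3 - 5 - 6 - 4 - 7: 4+1+5+9 = 19
3 - 5 - 4 - 7: 4+4+9 = 17
The minimum is 17 s via 3 - 5 - 4 - 7.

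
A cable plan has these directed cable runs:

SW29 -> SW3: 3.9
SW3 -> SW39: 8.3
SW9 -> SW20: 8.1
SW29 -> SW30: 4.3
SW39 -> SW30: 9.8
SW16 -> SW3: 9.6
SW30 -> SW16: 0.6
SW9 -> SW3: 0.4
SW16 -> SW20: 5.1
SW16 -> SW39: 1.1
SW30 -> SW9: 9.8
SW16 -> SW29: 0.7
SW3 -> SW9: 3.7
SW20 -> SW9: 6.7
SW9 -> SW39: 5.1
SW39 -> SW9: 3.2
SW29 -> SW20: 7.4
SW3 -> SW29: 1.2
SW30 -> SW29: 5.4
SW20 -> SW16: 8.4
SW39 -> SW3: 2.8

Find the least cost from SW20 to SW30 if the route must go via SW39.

Shortest SW20→SW39: SW20 → SW16 → SW39 = 9.5
Shortest SW39→SW30: SW39 → SW3 → SW29 → SW30 = 8.3
Total via SW39: 9.5 + 8.3 = 17.8.

17.8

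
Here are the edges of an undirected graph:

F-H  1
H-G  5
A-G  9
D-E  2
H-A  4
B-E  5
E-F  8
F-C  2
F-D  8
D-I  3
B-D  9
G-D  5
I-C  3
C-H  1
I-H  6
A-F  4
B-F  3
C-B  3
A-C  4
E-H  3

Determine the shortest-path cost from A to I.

Compare a few routes:
A–H–C–I: 4+1+3 = 8
A–C–I: 4+3 = 7
A–F–H–C–I: 4+1+1+3 = 9
A–F–C–I: 4+2+3 = 9
The minimum is 7 via A–C–I.

7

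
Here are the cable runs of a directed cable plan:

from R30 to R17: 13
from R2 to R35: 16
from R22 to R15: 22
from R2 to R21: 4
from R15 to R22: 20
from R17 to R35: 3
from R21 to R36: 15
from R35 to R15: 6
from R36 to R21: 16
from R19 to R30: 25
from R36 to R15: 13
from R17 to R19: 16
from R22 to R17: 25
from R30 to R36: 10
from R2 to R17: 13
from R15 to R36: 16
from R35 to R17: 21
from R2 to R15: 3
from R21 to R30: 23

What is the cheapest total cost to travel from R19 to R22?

Shortest distances from R19:
R19: 0
R30: 25  (via R19)
R36: 35  (via R30)
R17: 38  (via R30)
R35: 41  (via R17)
R15: 47  (via R35)
R21: 51  (via R36)
R22: 67  (via R15)
Shortest route: R19 → R30 → R17 → R35 → R15 → R22 = 67.

67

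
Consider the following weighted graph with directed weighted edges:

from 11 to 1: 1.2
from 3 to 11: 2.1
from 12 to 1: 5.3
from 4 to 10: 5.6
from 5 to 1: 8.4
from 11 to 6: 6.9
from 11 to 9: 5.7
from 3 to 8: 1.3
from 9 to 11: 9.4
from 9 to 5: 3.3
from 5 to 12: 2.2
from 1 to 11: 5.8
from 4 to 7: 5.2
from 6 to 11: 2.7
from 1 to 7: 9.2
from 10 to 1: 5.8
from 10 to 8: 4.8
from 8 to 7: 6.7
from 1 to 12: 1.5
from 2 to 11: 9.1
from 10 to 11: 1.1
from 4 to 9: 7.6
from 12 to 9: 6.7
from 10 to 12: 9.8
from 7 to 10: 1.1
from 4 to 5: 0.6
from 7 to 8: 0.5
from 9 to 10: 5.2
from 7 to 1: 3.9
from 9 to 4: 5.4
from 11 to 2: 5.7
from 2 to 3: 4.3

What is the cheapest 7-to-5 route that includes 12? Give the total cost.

14.9

Best 7 to 12: 7 → 10 → 11 → 1 → 12 costing 4.9
Best 12 to 5: 12 → 9 → 5 costing 10
Total via 12: 4.9 + 10 = 14.9.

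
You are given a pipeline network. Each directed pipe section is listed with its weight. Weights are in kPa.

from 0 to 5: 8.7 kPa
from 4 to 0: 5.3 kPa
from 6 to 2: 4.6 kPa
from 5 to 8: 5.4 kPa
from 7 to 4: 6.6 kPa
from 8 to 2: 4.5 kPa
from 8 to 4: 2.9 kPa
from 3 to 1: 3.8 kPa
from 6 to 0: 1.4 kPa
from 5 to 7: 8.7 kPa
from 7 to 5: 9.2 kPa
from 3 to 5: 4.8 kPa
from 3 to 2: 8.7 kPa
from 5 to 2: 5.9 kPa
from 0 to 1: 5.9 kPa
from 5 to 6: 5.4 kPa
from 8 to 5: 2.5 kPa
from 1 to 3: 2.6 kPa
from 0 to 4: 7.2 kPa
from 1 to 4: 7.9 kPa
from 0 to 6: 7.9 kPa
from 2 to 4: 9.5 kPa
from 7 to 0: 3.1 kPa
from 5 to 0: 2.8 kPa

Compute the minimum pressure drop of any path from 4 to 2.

Shortest distances from 4:
4: 0
0: 5.3  (via 4)
1: 11.2  (via 0)
6: 13.2  (via 0)
3: 13.8  (via 1)
5: 14  (via 0)
2: 17.8  (via 6)
Shortest route: 4–0–6–2 = 17.8 kPa.

17.8 kPa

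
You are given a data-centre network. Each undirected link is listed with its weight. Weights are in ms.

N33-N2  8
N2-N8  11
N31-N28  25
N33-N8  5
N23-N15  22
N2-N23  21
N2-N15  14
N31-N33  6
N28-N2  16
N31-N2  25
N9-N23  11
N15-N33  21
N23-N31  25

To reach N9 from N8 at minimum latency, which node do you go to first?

Enumerating some paths:
N8 - N33 - N2 - N23 - N9: 5+8+21+11 = 45
N8 - N33 - N31 - N23 - N9: 5+6+25+11 = 47
N8 - N2 - N23 - N9: 11+21+11 = 43
N8 - N2 - N15 - N23 - N9: 11+14+22+11 = 58
The minimum is 43 ms via N8 - N2 - N23 - N9.
So from N8 the first move is to N2.

N2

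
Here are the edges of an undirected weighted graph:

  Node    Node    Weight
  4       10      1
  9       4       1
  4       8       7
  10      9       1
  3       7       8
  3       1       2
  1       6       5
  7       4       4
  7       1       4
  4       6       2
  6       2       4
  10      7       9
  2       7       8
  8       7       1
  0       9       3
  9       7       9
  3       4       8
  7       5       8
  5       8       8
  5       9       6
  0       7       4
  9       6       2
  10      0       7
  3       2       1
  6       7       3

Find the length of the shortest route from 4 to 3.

Settle nodes by increasing distance from 4:
4: 0
9: 1  (via 4)
10: 1  (via 4)
6: 2  (via 4)
0: 4  (via 9)
7: 4  (via 4)
8: 5  (via 7)
2: 6  (via 6)
1: 7  (via 6)
3: 7  (via 2)
Shortest route: 4–6–2–3 = 7.

7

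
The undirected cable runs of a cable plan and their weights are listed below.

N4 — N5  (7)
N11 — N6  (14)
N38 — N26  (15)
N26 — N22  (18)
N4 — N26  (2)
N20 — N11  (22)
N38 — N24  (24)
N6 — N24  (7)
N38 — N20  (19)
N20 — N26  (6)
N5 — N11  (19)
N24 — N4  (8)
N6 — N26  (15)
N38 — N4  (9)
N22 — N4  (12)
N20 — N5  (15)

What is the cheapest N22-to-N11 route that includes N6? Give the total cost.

41

Shortest N22→N6: N22–N4–N24–N6 = 27
Shortest N6→N11: N6–N11 = 14
Total via N6: 27 + 14 = 41.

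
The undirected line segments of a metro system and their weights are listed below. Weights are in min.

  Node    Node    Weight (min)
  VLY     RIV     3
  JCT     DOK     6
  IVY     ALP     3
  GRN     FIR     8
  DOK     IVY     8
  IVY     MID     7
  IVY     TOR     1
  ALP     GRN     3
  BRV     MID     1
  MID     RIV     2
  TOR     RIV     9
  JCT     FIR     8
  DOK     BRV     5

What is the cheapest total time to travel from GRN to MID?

Candidate routes:
GRN → ALP → IVY → MID: 3+3+7 = 13
GRN → ALP → IVY → TOR → RIV → MID: 3+3+1+9+2 = 18
The minimum is 13 min via GRN → ALP → IVY → MID.

13 min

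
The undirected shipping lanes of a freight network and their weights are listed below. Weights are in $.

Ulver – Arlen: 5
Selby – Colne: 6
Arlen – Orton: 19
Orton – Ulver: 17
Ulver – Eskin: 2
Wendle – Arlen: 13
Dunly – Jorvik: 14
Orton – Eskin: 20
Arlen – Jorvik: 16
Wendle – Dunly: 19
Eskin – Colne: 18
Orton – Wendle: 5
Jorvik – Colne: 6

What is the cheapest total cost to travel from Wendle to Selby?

Candidate routes:
Wendle - Dunly - Jorvik - Colne - Selby: 19+14+6+6 = 45
Wendle - Arlen - Jorvik - Colne - Selby: 13+16+6+6 = 41
Wendle - Arlen - Ulver - Eskin - Colne - Selby: 13+5+2+18+6 = 44
Cheapest is Wendle - Arlen - Jorvik - Colne - Selby at $41.

$41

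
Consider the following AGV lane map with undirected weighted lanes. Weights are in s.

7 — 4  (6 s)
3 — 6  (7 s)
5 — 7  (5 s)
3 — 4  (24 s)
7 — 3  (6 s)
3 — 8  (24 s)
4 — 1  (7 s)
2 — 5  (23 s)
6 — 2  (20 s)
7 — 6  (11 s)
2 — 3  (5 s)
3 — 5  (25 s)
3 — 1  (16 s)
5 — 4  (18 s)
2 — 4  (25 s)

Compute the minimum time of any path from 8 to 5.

35 s

Shortest distances from 8:
8: 0
3: 24  (via 8)
2: 29  (via 3)
7: 30  (via 3)
6: 31  (via 3)
5: 35  (via 7)
Shortest route: 8 → 3 → 7 → 5 = 35 s.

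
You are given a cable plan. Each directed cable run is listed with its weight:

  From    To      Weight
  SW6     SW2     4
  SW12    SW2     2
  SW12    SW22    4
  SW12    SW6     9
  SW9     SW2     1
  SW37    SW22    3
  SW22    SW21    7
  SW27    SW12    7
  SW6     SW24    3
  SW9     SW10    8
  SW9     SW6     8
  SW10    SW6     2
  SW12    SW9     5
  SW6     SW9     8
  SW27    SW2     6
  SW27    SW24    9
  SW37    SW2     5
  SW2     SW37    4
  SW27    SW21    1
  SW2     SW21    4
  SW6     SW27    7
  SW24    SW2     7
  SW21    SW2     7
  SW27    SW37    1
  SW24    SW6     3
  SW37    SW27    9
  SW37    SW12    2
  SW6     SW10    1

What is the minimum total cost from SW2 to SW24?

18

Shortest distances from SW2:
SW2: 0
SW37: 4  (via SW2)
SW21: 4  (via SW2)
SW12: 6  (via SW37)
SW22: 7  (via SW37)
SW9: 11  (via SW12)
SW27: 13  (via SW37)
SW6: 15  (via SW12)
SW10: 16  (via SW6)
SW24: 18  (via SW6)
Shortest route: SW2–SW37–SW12–SW6–SW24 = 18.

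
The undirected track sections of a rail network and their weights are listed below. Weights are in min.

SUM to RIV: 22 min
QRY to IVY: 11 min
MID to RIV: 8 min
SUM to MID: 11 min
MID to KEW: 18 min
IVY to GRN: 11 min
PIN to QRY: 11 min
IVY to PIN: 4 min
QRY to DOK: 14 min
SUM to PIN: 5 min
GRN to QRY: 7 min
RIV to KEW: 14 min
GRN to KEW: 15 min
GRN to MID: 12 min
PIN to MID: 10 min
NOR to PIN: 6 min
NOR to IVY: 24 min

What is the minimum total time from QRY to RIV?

Candidate routes:
QRY → GRN → MID → RIV: 7+12+8 = 27
QRY → PIN → MID → RIV: 11+10+8 = 29
QRY → IVY → PIN → MID → RIV: 11+4+10+8 = 33
Cheapest is QRY → GRN → MID → RIV at 27 min.

27 min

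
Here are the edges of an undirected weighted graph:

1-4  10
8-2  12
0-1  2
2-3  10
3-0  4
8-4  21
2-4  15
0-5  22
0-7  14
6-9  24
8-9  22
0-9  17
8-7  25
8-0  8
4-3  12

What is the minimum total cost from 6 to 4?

53

Shortest distances from 6:
6: 0
9: 24  (via 6)
0: 41  (via 9)
1: 43  (via 0)
3: 45  (via 0)
8: 46  (via 9)
4: 53  (via 1)
Shortest route: 6–9–0–1–4 = 53.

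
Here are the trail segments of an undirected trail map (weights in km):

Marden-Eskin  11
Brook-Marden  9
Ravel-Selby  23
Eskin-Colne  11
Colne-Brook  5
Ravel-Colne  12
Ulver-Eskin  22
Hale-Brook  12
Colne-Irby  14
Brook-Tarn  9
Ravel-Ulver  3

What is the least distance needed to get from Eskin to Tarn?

25 km

Settle nodes by increasing distance from Eskin:
Eskin: 0
Colne: 11  (via Eskin)
Marden: 11  (via Eskin)
Brook: 16  (via Colne)
Ulver: 22  (via Eskin)
Ravel: 23  (via Colne)
Tarn: 25  (via Brook)
Shortest route: Eskin–Colne–Brook–Tarn = 25 km.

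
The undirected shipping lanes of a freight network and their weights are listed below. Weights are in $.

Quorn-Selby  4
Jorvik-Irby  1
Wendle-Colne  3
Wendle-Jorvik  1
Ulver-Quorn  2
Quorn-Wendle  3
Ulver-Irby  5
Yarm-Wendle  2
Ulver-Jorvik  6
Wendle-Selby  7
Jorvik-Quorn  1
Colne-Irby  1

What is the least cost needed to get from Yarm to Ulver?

Candidate routes:
Yarm → Wendle → Jorvik → Quorn → Ulver: 2+1+1+2 = 6
Yarm → Wendle → Quorn → Ulver: 2+3+2 = 7
Cheapest is Yarm → Wendle → Jorvik → Quorn → Ulver at $6.

$6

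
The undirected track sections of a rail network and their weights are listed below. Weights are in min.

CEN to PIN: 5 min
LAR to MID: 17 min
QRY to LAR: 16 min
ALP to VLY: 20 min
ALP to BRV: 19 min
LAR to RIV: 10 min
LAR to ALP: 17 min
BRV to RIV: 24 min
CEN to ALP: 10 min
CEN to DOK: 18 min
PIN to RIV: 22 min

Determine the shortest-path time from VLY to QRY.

53 min

Shortest distances from VLY:
VLY: 0
ALP: 20  (via VLY)
CEN: 30  (via ALP)
PIN: 35  (via CEN)
LAR: 37  (via ALP)
BRV: 39  (via ALP)
RIV: 47  (via LAR)
DOK: 48  (via CEN)
QRY: 53  (via LAR)
Shortest route: VLY–ALP–LAR–QRY = 53 min.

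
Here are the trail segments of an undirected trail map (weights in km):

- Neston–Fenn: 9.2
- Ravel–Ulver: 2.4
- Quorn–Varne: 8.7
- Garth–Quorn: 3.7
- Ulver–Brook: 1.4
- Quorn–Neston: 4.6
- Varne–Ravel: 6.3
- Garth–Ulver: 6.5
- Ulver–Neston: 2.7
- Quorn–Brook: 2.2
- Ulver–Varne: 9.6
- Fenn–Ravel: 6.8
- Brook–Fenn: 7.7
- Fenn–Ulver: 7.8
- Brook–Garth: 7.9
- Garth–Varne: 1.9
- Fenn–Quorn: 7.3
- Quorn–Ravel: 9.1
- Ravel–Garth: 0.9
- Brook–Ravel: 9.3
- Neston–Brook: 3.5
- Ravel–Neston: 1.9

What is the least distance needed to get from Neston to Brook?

Enumerating some paths:
Neston - Brook: 3.5 = 3.5
Neston - Ravel - Ulver - Brook: 1.9+2.4+1.4 = 5.7
Neston - Ulver - Brook: 2.7+1.4 = 4.1
Cheapest is Neston - Brook at 3.5 km.

3.5 km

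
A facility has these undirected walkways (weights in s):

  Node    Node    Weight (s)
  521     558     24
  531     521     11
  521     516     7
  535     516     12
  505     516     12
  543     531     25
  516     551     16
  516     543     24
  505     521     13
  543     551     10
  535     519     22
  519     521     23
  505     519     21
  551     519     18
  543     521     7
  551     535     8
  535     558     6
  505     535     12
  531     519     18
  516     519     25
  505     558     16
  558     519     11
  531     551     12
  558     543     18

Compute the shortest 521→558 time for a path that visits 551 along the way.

31 s

Shortest 521→551: 521 → 543 → 551 = 17
Best 551 to 558: 551 → 535 → 558 costing 14
Total via 551: 17 + 14 = 31 s.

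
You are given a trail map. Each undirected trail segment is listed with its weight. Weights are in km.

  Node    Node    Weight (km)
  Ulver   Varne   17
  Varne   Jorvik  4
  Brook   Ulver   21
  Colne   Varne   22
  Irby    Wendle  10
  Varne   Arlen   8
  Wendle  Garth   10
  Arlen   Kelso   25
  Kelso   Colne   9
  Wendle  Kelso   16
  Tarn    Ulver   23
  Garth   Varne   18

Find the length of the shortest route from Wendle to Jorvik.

32 km

Compare a few routes:
Wendle → Kelso → Colne → Varne → Jorvik: 16+9+22+4 = 51
Wendle → Garth → Varne → Jorvik: 10+18+4 = 32
The minimum is 32 km via Wendle → Garth → Varne → Jorvik.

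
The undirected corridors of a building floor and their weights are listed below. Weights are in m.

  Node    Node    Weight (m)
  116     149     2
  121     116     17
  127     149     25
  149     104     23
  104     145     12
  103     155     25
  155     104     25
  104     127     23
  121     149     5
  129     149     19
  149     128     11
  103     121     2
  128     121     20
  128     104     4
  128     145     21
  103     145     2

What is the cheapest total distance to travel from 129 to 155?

Shortest distances from 129:
129: 0
149: 19  (via 129)
116: 21  (via 149)
121: 24  (via 149)
103: 26  (via 121)
145: 28  (via 103)
128: 30  (via 149)
104: 34  (via 128)
127: 44  (via 149)
155: 51  (via 103)
Shortest route: 129 → 149 → 121 → 103 → 155 = 51 m.

51 m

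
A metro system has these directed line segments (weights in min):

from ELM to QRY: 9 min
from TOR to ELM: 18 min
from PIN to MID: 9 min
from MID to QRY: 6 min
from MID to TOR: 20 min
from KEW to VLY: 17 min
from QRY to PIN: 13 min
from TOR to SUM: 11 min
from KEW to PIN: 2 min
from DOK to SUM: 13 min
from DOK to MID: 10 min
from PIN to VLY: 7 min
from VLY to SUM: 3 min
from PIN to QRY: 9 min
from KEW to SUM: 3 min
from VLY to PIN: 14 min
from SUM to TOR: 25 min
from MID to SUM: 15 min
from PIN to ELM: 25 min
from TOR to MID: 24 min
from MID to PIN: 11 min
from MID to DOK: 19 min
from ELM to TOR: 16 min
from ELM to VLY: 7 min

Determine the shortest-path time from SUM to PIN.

60 min

Compare a few routes:
SUM - TOR - MID - PIN: 25+24+11 = 60
SUM - TOR - ELM - VLY - PIN: 25+18+7+14 = 64
Cheapest is SUM - TOR - MID - PIN at 60 min.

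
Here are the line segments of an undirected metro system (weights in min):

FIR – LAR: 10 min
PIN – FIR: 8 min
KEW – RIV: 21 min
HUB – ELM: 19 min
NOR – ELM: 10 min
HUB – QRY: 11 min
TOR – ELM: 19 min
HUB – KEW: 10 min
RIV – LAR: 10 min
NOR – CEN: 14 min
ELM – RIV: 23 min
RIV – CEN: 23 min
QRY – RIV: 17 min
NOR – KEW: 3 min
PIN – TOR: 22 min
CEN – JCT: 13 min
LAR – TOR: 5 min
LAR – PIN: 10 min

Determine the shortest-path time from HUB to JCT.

40 min

Settle nodes by increasing distance from HUB:
HUB: 0
KEW: 10  (via HUB)
QRY: 11  (via HUB)
NOR: 13  (via KEW)
ELM: 19  (via HUB)
CEN: 27  (via NOR)
RIV: 28  (via QRY)
TOR: 38  (via ELM)
LAR: 38  (via RIV)
JCT: 40  (via CEN)
Shortest route: HUB–KEW–NOR–CEN–JCT = 40 min.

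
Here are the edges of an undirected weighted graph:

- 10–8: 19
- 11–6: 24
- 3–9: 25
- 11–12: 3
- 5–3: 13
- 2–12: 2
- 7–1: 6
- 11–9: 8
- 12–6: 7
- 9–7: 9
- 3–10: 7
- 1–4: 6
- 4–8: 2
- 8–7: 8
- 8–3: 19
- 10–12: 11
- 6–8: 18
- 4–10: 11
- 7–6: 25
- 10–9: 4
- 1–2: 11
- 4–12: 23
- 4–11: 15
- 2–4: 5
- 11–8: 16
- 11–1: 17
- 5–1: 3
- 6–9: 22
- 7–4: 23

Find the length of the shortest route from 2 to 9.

13

Candidate routes:
2 - 12 - 11 - 9: 2+3+8 = 13
2 - 4 - 10 - 9: 5+11+4 = 20
2 - 12 - 10 - 9: 2+11+4 = 17
Cheapest is 2 - 12 - 11 - 9 at 13.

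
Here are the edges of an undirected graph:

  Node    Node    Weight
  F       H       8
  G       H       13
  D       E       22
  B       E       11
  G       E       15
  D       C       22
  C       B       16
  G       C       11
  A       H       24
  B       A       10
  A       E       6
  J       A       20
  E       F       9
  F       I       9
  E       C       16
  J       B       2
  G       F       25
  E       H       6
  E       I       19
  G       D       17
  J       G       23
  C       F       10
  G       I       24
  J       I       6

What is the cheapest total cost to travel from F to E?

Settle nodes by increasing distance from F:
F: 0
H: 8  (via F)
E: 9  (via F)
Shortest route: F → E = 9.

9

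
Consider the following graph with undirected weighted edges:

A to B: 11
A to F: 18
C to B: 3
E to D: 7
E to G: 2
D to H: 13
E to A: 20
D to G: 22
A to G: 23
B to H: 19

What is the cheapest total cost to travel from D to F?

Running Dijkstra from D:
D: 0
E: 7  (via D)
G: 9  (via E)
H: 13  (via D)
A: 27  (via E)
B: 32  (via H)
C: 35  (via B)
F: 45  (via A)
Shortest route: D → E → A → F = 45.

45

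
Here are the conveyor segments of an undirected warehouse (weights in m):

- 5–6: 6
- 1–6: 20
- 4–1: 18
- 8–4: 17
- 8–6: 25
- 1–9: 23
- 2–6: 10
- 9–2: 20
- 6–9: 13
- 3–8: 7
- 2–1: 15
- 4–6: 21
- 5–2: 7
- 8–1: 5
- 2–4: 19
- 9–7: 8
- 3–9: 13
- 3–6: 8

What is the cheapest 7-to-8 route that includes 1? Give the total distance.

Best 7 to 1: 7 → 9 → 1 costing 31
Shortest 1→8: 1 → 8 = 5
Total via 1: 31 + 5 = 36 m.

36 m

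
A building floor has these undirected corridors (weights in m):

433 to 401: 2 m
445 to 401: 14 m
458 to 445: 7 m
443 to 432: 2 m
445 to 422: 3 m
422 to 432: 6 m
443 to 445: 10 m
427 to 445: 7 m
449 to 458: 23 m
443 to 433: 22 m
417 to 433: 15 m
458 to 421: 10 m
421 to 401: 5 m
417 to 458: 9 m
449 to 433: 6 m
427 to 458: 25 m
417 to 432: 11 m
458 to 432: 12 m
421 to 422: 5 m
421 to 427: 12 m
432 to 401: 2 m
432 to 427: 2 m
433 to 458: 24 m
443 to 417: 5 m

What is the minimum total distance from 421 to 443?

Running Dijkstra from 421:
421: 0
401: 5  (via 421)
422: 5  (via 421)
432: 7  (via 401)
433: 7  (via 401)
445: 8  (via 422)
427: 9  (via 432)
443: 9  (via 432)
Shortest route: 421–401–432–443 = 9 m.

9 m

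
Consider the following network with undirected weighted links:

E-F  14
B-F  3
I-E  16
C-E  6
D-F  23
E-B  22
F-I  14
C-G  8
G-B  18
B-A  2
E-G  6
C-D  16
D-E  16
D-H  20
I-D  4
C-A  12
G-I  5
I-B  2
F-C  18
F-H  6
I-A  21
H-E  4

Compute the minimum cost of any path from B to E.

Candidate routes:
B - I - G - E: 2+5+6 = 13
B - F - E: 3+14 = 17
The minimum is 13 via B - I - G - E.

13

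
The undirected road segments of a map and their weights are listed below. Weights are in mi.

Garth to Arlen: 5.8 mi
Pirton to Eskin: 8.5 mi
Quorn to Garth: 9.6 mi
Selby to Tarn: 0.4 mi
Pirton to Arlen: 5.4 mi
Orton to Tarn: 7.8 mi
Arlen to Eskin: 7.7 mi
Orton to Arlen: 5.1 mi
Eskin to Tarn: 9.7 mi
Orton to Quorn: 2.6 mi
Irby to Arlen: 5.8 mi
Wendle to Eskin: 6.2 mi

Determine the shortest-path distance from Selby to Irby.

19.1 mi

Compare a few routes:
Selby - Tarn - Orton - Arlen - Irby: 0.4+7.8+5.1+5.8 = 19.1
Selby - Tarn - Eskin - Pirton - Arlen - Irby: 0.4+9.7+8.5+5.4+5.8 = 29.8
Selby - Tarn - Eskin - Arlen - Irby: 0.4+9.7+7.7+5.8 = 23.6
Cheapest is Selby - Tarn - Orton - Arlen - Irby at 19.1 mi.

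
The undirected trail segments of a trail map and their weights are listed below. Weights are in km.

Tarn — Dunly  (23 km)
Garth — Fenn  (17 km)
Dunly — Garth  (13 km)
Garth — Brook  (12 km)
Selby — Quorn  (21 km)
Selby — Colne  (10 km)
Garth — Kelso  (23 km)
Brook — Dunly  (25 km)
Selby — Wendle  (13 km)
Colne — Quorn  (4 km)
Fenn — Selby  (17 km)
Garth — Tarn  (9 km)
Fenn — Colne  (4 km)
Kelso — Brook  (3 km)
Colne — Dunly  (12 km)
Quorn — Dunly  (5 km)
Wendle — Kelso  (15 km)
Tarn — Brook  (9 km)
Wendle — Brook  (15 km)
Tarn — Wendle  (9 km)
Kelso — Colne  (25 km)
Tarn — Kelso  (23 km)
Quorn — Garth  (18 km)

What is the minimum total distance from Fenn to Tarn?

Candidate routes:
Fenn–Garth–Tarn: 17+9 = 26
Fenn–Colne–Quorn–Garth–Tarn: 4+4+18+9 = 35
Fenn–Colne–Quorn–Dunly–Tarn: 4+4+5+23 = 36
Fenn–Colne–Quorn–Dunly–Garth–Tarn: 4+4+5+13+9 = 35
The minimum is 26 km via Fenn–Garth–Tarn.

26 km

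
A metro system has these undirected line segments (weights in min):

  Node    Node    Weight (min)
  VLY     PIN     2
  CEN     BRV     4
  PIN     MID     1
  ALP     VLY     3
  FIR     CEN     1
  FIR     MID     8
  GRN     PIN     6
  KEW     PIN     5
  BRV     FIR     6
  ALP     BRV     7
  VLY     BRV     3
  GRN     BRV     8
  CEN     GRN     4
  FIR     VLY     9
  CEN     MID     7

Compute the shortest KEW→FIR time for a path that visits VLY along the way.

15 min

Best KEW to VLY: KEW → PIN → VLY costing 7
Shortest VLY→FIR: VLY → BRV → CEN → FIR = 8
Total via VLY: 7 + 8 = 15 min.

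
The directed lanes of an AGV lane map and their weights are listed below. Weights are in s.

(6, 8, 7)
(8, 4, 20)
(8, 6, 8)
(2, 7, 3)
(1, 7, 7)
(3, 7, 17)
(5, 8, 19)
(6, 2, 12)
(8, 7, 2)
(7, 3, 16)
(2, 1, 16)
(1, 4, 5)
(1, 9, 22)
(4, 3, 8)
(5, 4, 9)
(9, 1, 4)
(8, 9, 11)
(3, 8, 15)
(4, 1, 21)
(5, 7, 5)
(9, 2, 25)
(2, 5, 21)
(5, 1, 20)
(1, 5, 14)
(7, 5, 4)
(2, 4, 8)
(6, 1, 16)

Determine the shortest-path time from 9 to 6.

Candidate routes:
9–1–7–5–8–6: 4+7+4+19+8 = 42
9–1–5–8–6: 4+14+19+8 = 45
9–1–4–3–8–6: 4+5+8+15+8 = 40
Cheapest is 9–1–4–3–8–6 at 40 s.

40 s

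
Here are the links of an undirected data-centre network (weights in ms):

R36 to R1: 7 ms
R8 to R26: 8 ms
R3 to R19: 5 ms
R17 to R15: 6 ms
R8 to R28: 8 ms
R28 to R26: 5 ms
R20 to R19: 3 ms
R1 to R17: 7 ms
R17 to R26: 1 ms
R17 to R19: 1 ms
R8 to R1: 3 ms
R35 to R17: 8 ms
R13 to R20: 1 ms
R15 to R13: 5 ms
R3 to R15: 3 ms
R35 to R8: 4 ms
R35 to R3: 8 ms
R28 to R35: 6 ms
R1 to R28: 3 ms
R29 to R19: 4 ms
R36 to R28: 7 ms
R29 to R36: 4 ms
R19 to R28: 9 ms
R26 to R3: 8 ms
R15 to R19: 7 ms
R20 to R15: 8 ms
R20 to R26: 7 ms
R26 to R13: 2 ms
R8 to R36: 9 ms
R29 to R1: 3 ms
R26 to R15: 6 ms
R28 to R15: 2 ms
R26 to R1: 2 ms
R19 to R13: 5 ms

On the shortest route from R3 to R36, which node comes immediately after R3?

Enumerating some paths:
R3–R19–R29–R36: 5+4+4 = 13
R3–R15–R28–R36: 3+2+7 = 12
The minimum is 12 ms via R3–R15–R28–R36.
So from R3 the first move is to R15.

R15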